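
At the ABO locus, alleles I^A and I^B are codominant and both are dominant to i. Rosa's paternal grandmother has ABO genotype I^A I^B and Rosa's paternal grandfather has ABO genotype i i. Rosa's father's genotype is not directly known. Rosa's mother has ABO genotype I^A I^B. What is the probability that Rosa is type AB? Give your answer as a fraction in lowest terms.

1/4

Rosa's father's ABO genotype from I^A I^B × i i: 1/2 I^A i, 1/2 I^B i.
Crossing each possibility with the mother I^A I^B and summing P(type AB): 1/2·1/4 + 1/2·1/4 = 1/4.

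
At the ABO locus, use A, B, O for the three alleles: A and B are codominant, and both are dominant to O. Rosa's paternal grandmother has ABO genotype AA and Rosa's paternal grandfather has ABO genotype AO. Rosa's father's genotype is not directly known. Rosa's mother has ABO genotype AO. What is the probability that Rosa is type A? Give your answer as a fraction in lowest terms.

7/8

Rosa's father's ABO genotype from AA × AO: 1/2 AA, 1/2 AO.
Crossing each possibility with the mother AO and summing P(type A): 1/2·1 + 1/2·3/4 = 7/8.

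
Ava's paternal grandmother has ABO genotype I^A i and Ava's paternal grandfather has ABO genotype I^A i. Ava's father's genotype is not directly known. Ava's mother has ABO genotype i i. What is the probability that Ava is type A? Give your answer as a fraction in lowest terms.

1/2

Ava's father's ABO genotype from I^A i × I^A i: 1/4 I^A I^A, 1/2 I^A i, 1/4 i i.
Crossing each possibility with the mother i i and summing P(type A): 1/4·1 + 1/2·1/2 + 1/4·0 = 1/2.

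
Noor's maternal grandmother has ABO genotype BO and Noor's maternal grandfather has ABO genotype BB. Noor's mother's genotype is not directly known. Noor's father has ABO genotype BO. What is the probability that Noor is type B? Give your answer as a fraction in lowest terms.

7/8

Noor's mother's ABO genotype from BO × BB: 1/2 BB, 1/2 BO.
Crossing each possibility with the father BO and summing P(type B): 1/2·1 + 1/2·3/4 = 7/8.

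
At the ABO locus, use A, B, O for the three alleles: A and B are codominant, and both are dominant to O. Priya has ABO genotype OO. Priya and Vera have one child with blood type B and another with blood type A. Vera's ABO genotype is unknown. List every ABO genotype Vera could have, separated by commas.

AB

For each candidate genotype of Vera, check whether crossing it with OO can produce every observed child phenotype.
  AA → possible child types {A} ✗
  AB → possible child types {A, B} ✓
  AO → possible child types {O, A} ✗
  BB → possible child types {B} ✗
  BO → possible child types {O, B} ✗
  OO → possible child types {O} ✗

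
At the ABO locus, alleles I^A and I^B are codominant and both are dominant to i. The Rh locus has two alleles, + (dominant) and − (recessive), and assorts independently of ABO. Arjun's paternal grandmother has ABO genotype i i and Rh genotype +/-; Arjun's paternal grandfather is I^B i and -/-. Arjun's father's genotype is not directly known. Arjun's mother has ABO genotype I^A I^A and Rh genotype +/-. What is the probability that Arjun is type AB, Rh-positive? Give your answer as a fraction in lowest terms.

5/32

Arjun's father's ABO genotype from i i × I^B i: 1/2 I^B i, 1/2 i i.
Crossing each possibility with the mother I^A I^A and summing P(type AB): 1/2·1/2 + 1/2·0 = 1/4.
Similarly for Rh via the father's Rh distribution: P(Rh+) = 5/8.
Independent loci: 1/4 × 5/8 = 5/32.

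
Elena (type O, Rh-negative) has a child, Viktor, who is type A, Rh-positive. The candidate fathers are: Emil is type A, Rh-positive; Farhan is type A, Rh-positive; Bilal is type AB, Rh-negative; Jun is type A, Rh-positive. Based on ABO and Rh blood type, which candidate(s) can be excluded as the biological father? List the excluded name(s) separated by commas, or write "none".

Bilal

A candidate is excluded only if no genotype consistent with his phenotype could produce a type A, Rh-positive child with a type O, Rh-negative mother.
Bilal (type AB, Rh-): no genotype consistent with that phenotype can produce a type-A Rh+ child with a type-O mother.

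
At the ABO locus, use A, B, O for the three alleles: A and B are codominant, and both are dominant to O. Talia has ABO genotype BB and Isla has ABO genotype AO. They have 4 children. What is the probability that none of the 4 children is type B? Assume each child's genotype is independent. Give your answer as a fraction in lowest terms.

ABO cross BB × AO → 1/2 B, 1/2 AB.
So P(type B) = 1/2 per child.
P(not type B) = 1/2 for one child; (1/2)^4 = 1/16.

1/16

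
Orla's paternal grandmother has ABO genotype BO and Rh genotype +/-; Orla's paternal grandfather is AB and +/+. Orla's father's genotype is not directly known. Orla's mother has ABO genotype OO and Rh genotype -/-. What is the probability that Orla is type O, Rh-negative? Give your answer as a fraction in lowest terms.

Orla's father's ABO genotype from BO × AB: 1/4 AB, 1/4 AO, 1/4 BB, 1/4 BO.
Crossing each possibility with the mother OO and summing P(type O): 1/4·0 + 1/4·1/2 + 1/4·0 + 1/4·1/2 = 1/4.
Similarly for Rh via the father's Rh distribution: P(Rh-) = 1/4.
Independent loci: 1/4 × 1/4 = 1/16.

1/16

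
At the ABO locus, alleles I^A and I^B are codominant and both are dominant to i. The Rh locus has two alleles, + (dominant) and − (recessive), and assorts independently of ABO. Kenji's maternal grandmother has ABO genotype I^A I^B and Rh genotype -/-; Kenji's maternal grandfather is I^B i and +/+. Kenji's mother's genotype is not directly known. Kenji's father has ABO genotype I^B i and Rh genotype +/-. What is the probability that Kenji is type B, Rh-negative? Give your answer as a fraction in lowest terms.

Kenji's mother's ABO genotype from I^A I^B × I^B i: 1/4 I^A I^B, 1/4 I^A i, 1/4 I^B I^B, 1/4 I^B i.
Crossing each possibility with the father I^B i and summing P(type B): 1/4·1/2 + 1/4·1/4 + 1/4·1 + 1/4·3/4 = 5/8.
Similarly for Rh via the mother's Rh distribution: P(Rh-) = 1/4.
Independent loci: 5/8 × 1/4 = 5/32.

5/32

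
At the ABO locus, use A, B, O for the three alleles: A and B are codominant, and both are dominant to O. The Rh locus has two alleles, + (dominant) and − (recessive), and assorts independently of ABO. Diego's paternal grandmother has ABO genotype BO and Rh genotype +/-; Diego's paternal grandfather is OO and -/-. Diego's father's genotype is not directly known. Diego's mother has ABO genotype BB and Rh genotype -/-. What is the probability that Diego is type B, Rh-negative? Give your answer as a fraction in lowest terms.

Diego's father's ABO genotype from BO × OO: 1/2 BO, 1/2 OO.
Crossing each possibility with the mother BB and summing P(type B): 1/2·1 + 1/2·1 = 1.
Similarly for Rh via the father's Rh distribution: P(Rh-) = 3/4.
Independent loci: 1 × 3/4 = 3/4.

3/4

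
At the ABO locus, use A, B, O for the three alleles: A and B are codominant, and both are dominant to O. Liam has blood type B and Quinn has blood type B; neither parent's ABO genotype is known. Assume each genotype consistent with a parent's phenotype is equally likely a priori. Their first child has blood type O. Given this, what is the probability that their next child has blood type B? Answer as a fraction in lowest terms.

3/4

Possible genotypes: Liam ∈ {BB, BO}; Quinn ∈ {BB, BO}.
Weight each parental genotype pair by prior × P(type-O child):
  BO × BO: posterior weight 1; P(next child type B) = 3/4.
Weighted sum = 3/4.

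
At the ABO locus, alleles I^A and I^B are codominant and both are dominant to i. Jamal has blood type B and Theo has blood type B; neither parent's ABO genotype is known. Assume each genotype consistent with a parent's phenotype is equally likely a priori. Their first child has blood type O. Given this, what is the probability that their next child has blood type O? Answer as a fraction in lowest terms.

Possible genotypes: Jamal ∈ {I^B I^B, I^B i}; Theo ∈ {I^B I^B, I^B i}.
Weight each parental genotype pair by prior × P(type-O child):
  I^B i × I^B i: posterior weight 1; P(next child type O) = 1/4.
Weighted sum = 1/4.

1/4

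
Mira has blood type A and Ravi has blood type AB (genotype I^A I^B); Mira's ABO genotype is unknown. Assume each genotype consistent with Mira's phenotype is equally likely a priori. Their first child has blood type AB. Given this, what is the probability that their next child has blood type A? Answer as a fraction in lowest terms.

1/2

Possible genotypes: Mira ∈ {I^A I^A, I^A i}; Ravi ∈ {I^A I^B}.
Weight each parental genotype pair by prior × P(type-AB child):
  I^A I^A × I^A I^B: posterior weight 2/3; P(next child type A) = 1/2.
  I^A i × I^A I^B: posterior weight 1/3; P(next child type A) = 1/2.
Weighted sum = 1/2.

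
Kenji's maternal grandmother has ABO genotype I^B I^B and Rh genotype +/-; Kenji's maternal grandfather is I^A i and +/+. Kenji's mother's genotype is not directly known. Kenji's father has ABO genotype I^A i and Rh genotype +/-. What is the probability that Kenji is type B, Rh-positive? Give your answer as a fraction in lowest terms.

7/32

Kenji's mother's ABO genotype from I^B I^B × I^A i: 1/2 I^A I^B, 1/2 I^B i.
Crossing each possibility with the father I^A i and summing P(type B): 1/2·1/4 + 1/2·1/4 = 1/4.
Similarly for Rh via the mother's Rh distribution: P(Rh+) = 7/8.
Independent loci: 1/4 × 7/8 = 7/32.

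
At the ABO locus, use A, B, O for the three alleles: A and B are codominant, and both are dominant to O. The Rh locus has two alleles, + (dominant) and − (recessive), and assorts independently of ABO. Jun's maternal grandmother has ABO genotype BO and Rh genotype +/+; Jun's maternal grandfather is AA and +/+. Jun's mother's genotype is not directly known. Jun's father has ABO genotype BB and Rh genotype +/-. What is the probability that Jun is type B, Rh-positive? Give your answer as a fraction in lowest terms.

1/2

Jun's mother's ABO genotype from BO × AA: 1/2 AB, 1/2 AO.
Crossing each possibility with the father BB and summing P(type B): 1/2·1/2 + 1/2·1/2 = 1/2.
Similarly for Rh via the mother's Rh distribution: P(Rh+) = 1.
Independent loci: 1/2 × 1 = 1/2.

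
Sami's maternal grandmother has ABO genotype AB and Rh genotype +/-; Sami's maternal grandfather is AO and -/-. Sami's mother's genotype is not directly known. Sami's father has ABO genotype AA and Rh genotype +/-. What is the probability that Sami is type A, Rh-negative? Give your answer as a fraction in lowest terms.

9/32

Sami's mother's ABO genotype from AB × AO: 1/4 AA, 1/4 AB, 1/4 AO, 1/4 BO.
Crossing each possibility with the father AA and summing P(type A): 1/4·1 + 1/4·1/2 + 1/4·1 + 1/4·1/2 = 3/4.
Similarly for Rh via the mother's Rh distribution: P(Rh-) = 3/8.
Independent loci: 3/4 × 3/8 = 9/32.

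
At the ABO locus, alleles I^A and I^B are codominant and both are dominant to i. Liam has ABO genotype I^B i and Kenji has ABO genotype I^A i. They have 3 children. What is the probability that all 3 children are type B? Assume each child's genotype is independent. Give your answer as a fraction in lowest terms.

1/64

ABO cross I^B i × I^A i → 1/4 O, 1/4 A, 1/4 B, 1/4 AB.
So P(type B) = 1/4 per child.
All 3 independent: (1/4)^3 = 1/64.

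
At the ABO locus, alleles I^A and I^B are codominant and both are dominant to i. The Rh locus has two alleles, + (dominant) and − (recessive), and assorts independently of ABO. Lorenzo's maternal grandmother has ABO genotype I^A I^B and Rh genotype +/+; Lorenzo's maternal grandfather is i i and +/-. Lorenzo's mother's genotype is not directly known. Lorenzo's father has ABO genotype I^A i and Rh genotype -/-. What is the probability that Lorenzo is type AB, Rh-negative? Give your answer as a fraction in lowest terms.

Lorenzo's mother's ABO genotype from I^A I^B × i i: 1/2 I^A i, 1/2 I^B i.
Crossing each possibility with the father I^A i and summing P(type AB): 1/2·0 + 1/2·1/4 = 1/8.
Similarly for Rh via the mother's Rh distribution: P(Rh-) = 1/4.
Independent loci: 1/8 × 1/4 = 1/32.

1/32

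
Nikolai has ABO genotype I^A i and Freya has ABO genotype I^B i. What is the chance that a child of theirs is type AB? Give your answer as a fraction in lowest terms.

1/4

ABO cross I^A i × I^B i → offspring phenotypes: 1/4 O, 1/4 A, 1/4 B, 1/4 AB.
So P(type AB) = 1/4.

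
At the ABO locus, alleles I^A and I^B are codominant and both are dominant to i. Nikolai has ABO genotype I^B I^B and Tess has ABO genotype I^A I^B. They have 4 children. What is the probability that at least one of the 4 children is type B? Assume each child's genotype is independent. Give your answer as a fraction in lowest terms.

ABO cross I^B I^B × I^A I^B → 1/2 B, 1/2 AB.
So P(type B) = 1/2 per child.
P(none) = (1/2)^4 = 1/16; P(at least one) = 1 − 1/16 = 15/16.

15/16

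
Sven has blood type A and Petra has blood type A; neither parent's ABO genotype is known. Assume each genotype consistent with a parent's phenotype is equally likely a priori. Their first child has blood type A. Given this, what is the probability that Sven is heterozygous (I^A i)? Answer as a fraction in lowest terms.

Possible genotypes: Sven ∈ {I^A I^A, I^A i}; Petra ∈ {I^A I^A, I^A i}.
Weight each parental genotype pair by prior × P(type-A child):
  I^A I^A × I^A I^A: posterior weight 4/15.
  I^A I^A × I^A i: posterior weight 4/15.
  I^A i × I^A I^A: posterior weight 4/15.
  I^A i × I^A i: posterior weight 1/5.
Sum the posterior weight over pairs where Sven is I^A i: 7/15.

7/15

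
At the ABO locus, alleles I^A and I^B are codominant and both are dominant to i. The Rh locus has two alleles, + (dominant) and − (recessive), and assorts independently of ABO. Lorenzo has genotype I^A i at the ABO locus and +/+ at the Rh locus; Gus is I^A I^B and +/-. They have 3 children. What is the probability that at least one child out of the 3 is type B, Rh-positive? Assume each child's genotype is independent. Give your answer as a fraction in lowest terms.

ABO cross I^A i × I^A I^B → 1/2 A, 1/4 B, 1/4 AB.
Rh cross +/+ × +/- → 1 Rh+; so P(type B, Rh-positive) = 1/4 × 1 = 1/4 per child.
P(none) = (3/4)^3 = 27/64; P(at least one) = 1 − 27/64 = 37/64.

37/64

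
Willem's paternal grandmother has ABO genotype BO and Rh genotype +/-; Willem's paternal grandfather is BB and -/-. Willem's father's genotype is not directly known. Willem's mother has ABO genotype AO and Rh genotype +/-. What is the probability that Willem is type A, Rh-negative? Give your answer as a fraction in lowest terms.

3/64

Willem's father's ABO genotype from BO × BB: 1/2 BB, 1/2 BO.
Crossing each possibility with the mother AO and summing P(type A): 1/2·0 + 1/2·1/4 = 1/8.
Similarly for Rh via the father's Rh distribution: P(Rh-) = 3/8.
Independent loci: 1/8 × 3/8 = 3/64.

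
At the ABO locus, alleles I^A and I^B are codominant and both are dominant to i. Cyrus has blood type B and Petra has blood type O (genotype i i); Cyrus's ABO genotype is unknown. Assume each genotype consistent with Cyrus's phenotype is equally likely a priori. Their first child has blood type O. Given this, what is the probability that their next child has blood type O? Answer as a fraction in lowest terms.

Possible genotypes: Cyrus ∈ {I^B I^B, I^B i}; Petra ∈ {i i}.
Weight each parental genotype pair by prior × P(type-O child):
  I^B i × i i: posterior weight 1; P(next child type O) = 1/2.
Weighted sum = 1/2.

1/2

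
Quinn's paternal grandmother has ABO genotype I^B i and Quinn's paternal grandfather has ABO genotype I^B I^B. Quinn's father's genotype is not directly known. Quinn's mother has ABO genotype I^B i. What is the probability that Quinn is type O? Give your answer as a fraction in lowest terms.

Quinn's father's ABO genotype from I^B i × I^B I^B: 1/2 I^B I^B, 1/2 I^B i.
Crossing each possibility with the mother I^B i and summing P(type O): 1/2·0 + 1/2·1/4 = 1/8.

1/8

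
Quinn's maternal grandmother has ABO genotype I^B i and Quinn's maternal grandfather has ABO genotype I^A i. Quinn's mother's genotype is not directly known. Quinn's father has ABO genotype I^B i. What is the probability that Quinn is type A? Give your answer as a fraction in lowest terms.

Quinn's mother's ABO genotype from I^B i × I^A i: 1/4 I^A I^B, 1/4 I^A i, 1/4 I^B i, 1/4 i i.
Crossing each possibility with the father I^B i and summing P(type A): 1/4·1/4 + 1/4·1/4 + 1/4·0 + 1/4·0 = 1/8.

1/8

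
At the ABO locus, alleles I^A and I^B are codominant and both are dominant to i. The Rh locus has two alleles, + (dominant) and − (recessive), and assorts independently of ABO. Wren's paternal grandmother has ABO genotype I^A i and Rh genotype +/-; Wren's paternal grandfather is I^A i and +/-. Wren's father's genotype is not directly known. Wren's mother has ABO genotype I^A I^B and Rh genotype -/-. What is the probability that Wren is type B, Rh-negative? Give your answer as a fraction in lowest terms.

Wren's father's ABO genotype from I^A i × I^A i: 1/4 I^A I^A, 1/2 I^A i, 1/4 i i.
Crossing each possibility with the mother I^A I^B and summing P(type B): 1/4·0 + 1/2·1/4 + 1/4·1/2 = 1/4.
Similarly for Rh via the father's Rh distribution: P(Rh-) = 1/2.
Independent loci: 1/4 × 1/2 = 1/8.

1/8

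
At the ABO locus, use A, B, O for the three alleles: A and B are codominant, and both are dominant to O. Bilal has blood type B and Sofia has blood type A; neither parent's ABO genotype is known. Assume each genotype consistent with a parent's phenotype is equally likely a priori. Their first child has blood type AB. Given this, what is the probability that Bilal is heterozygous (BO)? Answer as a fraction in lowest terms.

1/3

Possible genotypes: Bilal ∈ {BB, BO}; Sofia ∈ {AA, AO}.
Weight each parental genotype pair by prior × P(type-AB child):
  BB × AA: posterior weight 4/9.
  BB × AO: posterior weight 2/9.
  BO × AA: posterior weight 2/9.
  BO × AO: posterior weight 1/9.
Sum the posterior weight over pairs where Bilal is BO: 1/3.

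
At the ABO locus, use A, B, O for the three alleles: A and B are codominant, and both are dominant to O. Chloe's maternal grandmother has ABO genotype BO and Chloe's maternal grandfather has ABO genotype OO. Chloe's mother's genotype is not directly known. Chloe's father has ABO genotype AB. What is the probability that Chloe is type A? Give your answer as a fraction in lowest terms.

Chloe's mother's ABO genotype from BO × OO: 1/2 BO, 1/2 OO.
Crossing each possibility with the father AB and summing P(type A): 1/2·1/4 + 1/2·1/2 = 3/8.

3/8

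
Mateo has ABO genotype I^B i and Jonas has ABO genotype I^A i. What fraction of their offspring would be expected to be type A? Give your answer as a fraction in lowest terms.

ABO cross I^B i × I^A i → offspring phenotypes: 1/4 O, 1/4 A, 1/4 B, 1/4 AB.
So P(type A) = 1/4.

1/4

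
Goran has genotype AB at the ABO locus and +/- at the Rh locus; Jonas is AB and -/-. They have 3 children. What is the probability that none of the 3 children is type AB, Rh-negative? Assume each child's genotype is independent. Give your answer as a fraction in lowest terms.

ABO cross AB × AB → 1/4 A, 1/4 B, 1/2 AB.
Rh cross +/- × -/- → 1/2 Rh+, 1/2 Rh-; so P(type AB, Rh-negative) = 1/2 × 1/2 = 1/4 per child.
P(not type AB, Rh-negative) = 3/4 for one child; (3/4)^3 = 27/64.

27/64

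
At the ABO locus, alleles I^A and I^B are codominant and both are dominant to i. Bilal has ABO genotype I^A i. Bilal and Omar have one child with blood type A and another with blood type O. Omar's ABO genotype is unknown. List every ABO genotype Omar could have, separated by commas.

For each candidate genotype of Omar, check whether crossing it with I^A i can produce every observed child phenotype.
  I^A I^A → possible child types {A} ✗
  I^A I^B → possible child types {A, B, AB} ✗
  I^A i → possible child types {O, A} ✓
  I^B I^B → possible child types {B, AB} ✗
  I^B i → possible child types {O, A, B, AB} ✓
  i i → possible child types {O, A} ✓

I^A i, I^B i, i i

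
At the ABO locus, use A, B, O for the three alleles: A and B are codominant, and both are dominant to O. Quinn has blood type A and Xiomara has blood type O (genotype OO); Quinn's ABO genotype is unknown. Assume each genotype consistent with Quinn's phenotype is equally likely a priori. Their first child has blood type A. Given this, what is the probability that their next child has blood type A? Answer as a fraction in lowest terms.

5/6

Possible genotypes: Quinn ∈ {AA, AO}; Xiomara ∈ {OO}.
Weight each parental genotype pair by prior × P(type-A child):
  AA × OO: posterior weight 2/3; P(next child type A) = 1.
  AO × OO: posterior weight 1/3; P(next child type A) = 1/2.
Weighted sum = 5/6.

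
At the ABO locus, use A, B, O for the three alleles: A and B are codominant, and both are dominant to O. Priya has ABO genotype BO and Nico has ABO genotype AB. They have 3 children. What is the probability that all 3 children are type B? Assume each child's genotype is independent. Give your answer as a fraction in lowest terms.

1/8

ABO cross BO × AB → 1/4 A, 1/2 B, 1/4 AB.
So P(type B) = 1/2 per child.
All 3 independent: (1/2)^3 = 1/8.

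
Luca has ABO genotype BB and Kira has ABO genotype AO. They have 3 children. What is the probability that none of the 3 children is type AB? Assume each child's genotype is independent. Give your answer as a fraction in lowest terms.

ABO cross BB × AO → 1/2 B, 1/2 AB.
So P(type AB) = 1/2 per child.
P(not type AB) = 1/2 for one child; (1/2)^3 = 1/8.

1/8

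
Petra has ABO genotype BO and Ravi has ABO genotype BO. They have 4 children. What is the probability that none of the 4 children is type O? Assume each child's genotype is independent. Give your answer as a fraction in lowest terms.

81/256

ABO cross BO × BO → 1/4 O, 3/4 B.
So P(type O) = 1/4 per child.
P(not type O) = 3/4 for one child; (3/4)^4 = 81/256.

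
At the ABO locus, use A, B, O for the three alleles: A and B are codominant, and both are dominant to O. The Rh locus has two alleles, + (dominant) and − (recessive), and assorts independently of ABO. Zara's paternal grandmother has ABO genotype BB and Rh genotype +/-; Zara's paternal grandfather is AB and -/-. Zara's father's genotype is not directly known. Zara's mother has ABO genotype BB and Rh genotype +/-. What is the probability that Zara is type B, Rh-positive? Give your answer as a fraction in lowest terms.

15/32

Zara's father's ABO genotype from BB × AB: 1/2 AB, 1/2 BB.
Crossing each possibility with the mother BB and summing P(type B): 1/2·1/2 + 1/2·1 = 3/4.
Similarly for Rh via the father's Rh distribution: P(Rh+) = 5/8.
Independent loci: 3/4 × 5/8 = 15/32.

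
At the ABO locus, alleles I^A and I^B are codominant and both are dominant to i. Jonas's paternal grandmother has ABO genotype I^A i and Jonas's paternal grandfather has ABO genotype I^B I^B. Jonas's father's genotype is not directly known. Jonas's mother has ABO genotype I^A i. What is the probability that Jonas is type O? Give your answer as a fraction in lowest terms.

1/8

Jonas's father's ABO genotype from I^A i × I^B I^B: 1/2 I^A I^B, 1/2 I^B i.
Crossing each possibility with the mother I^A i and summing P(type O): 1/2·0 + 1/2·1/4 = 1/8.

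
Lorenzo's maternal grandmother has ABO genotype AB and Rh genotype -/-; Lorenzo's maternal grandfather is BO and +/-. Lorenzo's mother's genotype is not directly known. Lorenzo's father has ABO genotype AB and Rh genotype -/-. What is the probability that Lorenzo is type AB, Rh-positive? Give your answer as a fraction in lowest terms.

3/32

Lorenzo's mother's ABO genotype from AB × BO: 1/4 AB, 1/4 AO, 1/4 BB, 1/4 BO.
Crossing each possibility with the father AB and summing P(type AB): 1/4·1/2 + 1/4·1/4 + 1/4·1/2 + 1/4·1/4 = 3/8.
Similarly for Rh via the mother's Rh distribution: P(Rh+) = 1/4.
Independent loci: 3/8 × 1/4 = 3/32.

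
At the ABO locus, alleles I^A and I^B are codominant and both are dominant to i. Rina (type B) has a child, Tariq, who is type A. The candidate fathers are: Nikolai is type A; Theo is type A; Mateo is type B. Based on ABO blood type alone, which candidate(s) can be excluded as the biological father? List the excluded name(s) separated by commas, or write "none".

A candidate is excluded only if no genotype consistent with his phenotype could produce a type A child with a type B mother.
Mateo (type B): no genotype consistent with that phenotype can produce a type-A child with a type-B mother.

Mateo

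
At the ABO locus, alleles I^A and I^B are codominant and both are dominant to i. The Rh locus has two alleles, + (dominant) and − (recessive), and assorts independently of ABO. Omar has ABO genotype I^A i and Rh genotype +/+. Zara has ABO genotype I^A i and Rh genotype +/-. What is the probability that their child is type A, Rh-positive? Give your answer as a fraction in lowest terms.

3/4

ABO cross I^A i × I^A i → offspring phenotypes: 1/4 O, 3/4 A.
Rh cross +/+ × +/- → 1 Rh+.
Independent loci: P(type A, Rh-positive) = 3/4 × 1 = 3/4.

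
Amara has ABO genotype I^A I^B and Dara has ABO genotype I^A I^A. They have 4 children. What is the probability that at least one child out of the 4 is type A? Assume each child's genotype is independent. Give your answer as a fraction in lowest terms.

ABO cross I^A I^B × I^A I^A → 1/2 A, 1/2 AB.
So P(type A) = 1/2 per child.
P(none) = (1/2)^4 = 1/16; P(at least one) = 1 − 1/16 = 15/16.

15/16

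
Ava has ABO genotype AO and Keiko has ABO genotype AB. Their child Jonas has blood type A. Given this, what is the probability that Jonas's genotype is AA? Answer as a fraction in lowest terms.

1/2

Cross AO × AB → 1/4 AA, 1/4 AB, 1/4 AO, 1/4 BO.
Type-A genotypes among offspring: AA (1/4), AO (1/4); total 1/2.
P(AA | type A) = (1/4) / (1/2) = 1/2.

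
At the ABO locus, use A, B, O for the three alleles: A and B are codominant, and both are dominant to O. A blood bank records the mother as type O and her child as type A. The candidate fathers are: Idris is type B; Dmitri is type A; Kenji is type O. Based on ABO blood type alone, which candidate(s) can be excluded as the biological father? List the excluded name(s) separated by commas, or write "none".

Idris, Kenji

A candidate is excluded only if no genotype consistent with his phenotype could produce a type A child with a type O mother.
Idris (type B): no genotype consistent with that phenotype can produce a type-A child with a type-O mother.
Kenji (type O): no genotype consistent with that phenotype can produce a type-A child with a type-O mother.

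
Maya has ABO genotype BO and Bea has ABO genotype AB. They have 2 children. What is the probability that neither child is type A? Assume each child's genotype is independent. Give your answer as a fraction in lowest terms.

ABO cross BO × AB → 1/4 A, 1/2 B, 1/4 AB.
So P(type A) = 1/4 per child.
P(not type A) = 3/4 for one child; (3/4)^2 = 9/16.

9/16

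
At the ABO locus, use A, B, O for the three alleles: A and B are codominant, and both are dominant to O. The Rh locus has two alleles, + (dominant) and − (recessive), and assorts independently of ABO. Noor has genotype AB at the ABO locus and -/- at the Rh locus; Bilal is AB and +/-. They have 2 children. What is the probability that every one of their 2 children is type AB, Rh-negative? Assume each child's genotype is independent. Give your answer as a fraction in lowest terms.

1/16

ABO cross AB × AB → 1/4 A, 1/4 B, 1/2 AB.
Rh cross -/- × +/- → 1/2 Rh+, 1/2 Rh-; so P(type AB, Rh-negative) = 1/2 × 1/2 = 1/4 per child.
All 2 independent: (1/4)^2 = 1/16.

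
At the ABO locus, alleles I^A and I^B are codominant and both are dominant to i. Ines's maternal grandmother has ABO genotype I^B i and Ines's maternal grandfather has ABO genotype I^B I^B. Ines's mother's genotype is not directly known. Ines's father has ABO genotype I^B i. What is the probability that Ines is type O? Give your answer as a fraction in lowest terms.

1/8

Ines's mother's ABO genotype from I^B i × I^B I^B: 1/2 I^B I^B, 1/2 I^B i.
Crossing each possibility with the father I^B i and summing P(type O): 1/2·0 + 1/2·1/4 = 1/8.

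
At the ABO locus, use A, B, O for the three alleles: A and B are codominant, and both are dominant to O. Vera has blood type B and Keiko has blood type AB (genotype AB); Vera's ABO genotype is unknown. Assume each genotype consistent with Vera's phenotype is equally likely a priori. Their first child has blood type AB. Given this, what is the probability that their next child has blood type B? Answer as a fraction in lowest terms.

Possible genotypes: Vera ∈ {BB, BO}; Keiko ∈ {AB}.
Weight each parental genotype pair by prior × P(type-AB child):
  BB × AB: posterior weight 2/3; P(next child type B) = 1/2.
  BO × AB: posterior weight 1/3; P(next child type B) = 1/2.
Weighted sum = 1/2.

1/2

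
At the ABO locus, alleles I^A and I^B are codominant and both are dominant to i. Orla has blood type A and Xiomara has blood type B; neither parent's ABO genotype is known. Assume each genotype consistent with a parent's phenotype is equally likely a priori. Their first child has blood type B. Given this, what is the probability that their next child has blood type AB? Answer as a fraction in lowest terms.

5/12

Possible genotypes: Orla ∈ {I^A I^A, I^A i}; Xiomara ∈ {I^B I^B, I^B i}.
Weight each parental genotype pair by prior × P(type-B child):
  I^A i × I^B I^B: posterior weight 2/3; P(next child type AB) = 1/2.
  I^A i × I^B i: posterior weight 1/3; P(next child type AB) = 1/4.
Weighted sum = 5/12.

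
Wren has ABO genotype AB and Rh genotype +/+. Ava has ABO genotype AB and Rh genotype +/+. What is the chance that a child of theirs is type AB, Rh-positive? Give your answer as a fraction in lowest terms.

ABO cross AB × AB → offspring phenotypes: 1/4 A, 1/4 B, 1/2 AB.
Rh cross +/+ × +/+ → 1 Rh+.
Independent loci: P(type AB, Rh-positive) = 1/2 × 1 = 1/2.

1/2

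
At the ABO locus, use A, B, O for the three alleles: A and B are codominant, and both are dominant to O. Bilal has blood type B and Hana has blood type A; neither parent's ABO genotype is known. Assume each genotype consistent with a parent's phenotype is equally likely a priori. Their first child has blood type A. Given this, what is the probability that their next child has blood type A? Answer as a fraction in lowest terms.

5/12

Possible genotypes: Bilal ∈ {BB, BO}; Hana ∈ {AA, AO}.
Weight each parental genotype pair by prior × P(type-A child):
  BO × AA: posterior weight 2/3; P(next child type A) = 1/2.
  BO × AO: posterior weight 1/3; P(next child type A) = 1/4.
Weighted sum = 5/12.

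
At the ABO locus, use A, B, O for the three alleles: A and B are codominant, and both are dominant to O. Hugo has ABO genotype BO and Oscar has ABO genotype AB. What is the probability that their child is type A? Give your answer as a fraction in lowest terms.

1/4

ABO cross BO × AB → offspring phenotypes: 1/4 A, 1/2 B, 1/4 AB.
So P(type A) = 1/4.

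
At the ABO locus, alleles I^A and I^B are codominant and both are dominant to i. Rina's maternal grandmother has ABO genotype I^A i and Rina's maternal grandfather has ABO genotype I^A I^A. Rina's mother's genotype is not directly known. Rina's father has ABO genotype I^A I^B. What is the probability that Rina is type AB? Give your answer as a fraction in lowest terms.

Rina's mother's ABO genotype from I^A i × I^A I^A: 1/2 I^A I^A, 1/2 I^A i.
Crossing each possibility with the father I^A I^B and summing P(type AB): 1/2·1/2 + 1/2·1/4 = 3/8.

3/8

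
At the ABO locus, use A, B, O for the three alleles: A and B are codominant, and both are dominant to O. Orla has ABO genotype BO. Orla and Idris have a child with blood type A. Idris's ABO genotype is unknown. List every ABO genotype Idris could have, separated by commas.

For each candidate genotype of Idris, check whether crossing it with BO can produce every observed child phenotype.
  AA → possible child types {A, AB} ✓
  AB → possible child types {A, B, AB} ✓
  AO → possible child types {O, A, B, AB} ✓
  BB → possible child types {B} ✗
  BO → possible child types {O, B} ✗
  OO → possible child types {O, B} ✗

AA, AB, AO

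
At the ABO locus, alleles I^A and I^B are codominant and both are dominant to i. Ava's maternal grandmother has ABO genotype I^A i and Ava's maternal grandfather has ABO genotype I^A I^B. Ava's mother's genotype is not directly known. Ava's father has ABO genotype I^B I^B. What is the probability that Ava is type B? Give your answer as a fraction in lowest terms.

1/2

Ava's mother's ABO genotype from I^A i × I^A I^B: 1/4 I^A I^A, 1/4 I^A I^B, 1/4 I^A i, 1/4 I^B i.
Crossing each possibility with the father I^B I^B and summing P(type B): 1/4·0 + 1/4·1/2 + 1/4·1/2 + 1/4·1 = 1/2.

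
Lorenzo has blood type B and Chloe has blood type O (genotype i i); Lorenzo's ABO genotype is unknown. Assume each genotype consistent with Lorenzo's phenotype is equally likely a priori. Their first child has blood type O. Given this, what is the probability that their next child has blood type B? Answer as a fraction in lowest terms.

1/2

Possible genotypes: Lorenzo ∈ {I^B I^B, I^B i}; Chloe ∈ {i i}.
Weight each parental genotype pair by prior × P(type-O child):
  I^B i × i i: posterior weight 1; P(next child type B) = 1/2.
Weighted sum = 1/2.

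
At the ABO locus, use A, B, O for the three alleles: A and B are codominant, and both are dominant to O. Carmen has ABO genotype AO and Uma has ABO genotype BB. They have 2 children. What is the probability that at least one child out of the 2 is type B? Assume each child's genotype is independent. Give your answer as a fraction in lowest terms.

ABO cross AO × BB → 1/2 B, 1/2 AB.
So P(type B) = 1/2 per child.
P(none) = (1/2)^2 = 1/4; P(at least one) = 1 − 1/4 = 3/4.

3/4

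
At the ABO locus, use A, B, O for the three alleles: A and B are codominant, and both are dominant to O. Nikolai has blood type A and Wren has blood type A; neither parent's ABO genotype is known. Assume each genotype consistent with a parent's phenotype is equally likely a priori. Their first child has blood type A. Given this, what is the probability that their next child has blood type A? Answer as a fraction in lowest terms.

Possible genotypes: Nikolai ∈ {AA, AO}; Wren ∈ {AA, AO}.
Weight each parental genotype pair by prior × P(type-A child):
  AA × AA: posterior weight 4/15; P(next child type A) = 1.
  AA × AO: posterior weight 4/15; P(next child type A) = 1.
  AO × AA: posterior weight 4/15; P(next child type A) = 1.
  AO × AO: posterior weight 1/5; P(next child type A) = 3/4.
Weighted sum = 19/20.

19/20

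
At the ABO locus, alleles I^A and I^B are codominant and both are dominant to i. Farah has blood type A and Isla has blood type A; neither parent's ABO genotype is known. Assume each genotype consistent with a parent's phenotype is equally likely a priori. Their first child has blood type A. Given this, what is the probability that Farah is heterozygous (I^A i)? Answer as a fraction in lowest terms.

7/15

Possible genotypes: Farah ∈ {I^A I^A, I^A i}; Isla ∈ {I^A I^A, I^A i}.
Weight each parental genotype pair by prior × P(type-A child):
  I^A I^A × I^A I^A: posterior weight 4/15.
  I^A I^A × I^A i: posterior weight 4/15.
  I^A i × I^A I^A: posterior weight 4/15.
  I^A i × I^A i: posterior weight 1/5.
Sum the posterior weight over pairs where Farah is I^A i: 7/15.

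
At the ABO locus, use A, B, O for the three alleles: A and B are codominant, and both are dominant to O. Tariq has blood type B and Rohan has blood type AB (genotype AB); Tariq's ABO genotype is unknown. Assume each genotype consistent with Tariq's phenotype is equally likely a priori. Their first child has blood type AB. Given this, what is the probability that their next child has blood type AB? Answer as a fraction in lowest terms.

5/12

Possible genotypes: Tariq ∈ {BB, BO}; Rohan ∈ {AB}.
Weight each parental genotype pair by prior × P(type-AB child):
  BB × AB: posterior weight 2/3; P(next child type AB) = 1/2.
  BO × AB: posterior weight 1/3; P(next child type AB) = 1/4.
Weighted sum = 5/12.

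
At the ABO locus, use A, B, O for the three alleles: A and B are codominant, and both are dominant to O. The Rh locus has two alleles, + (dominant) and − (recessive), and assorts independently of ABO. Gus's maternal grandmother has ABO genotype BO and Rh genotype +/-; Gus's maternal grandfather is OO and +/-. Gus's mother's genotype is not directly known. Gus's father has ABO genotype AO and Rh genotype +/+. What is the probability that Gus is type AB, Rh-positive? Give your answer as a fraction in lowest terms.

Gus's mother's ABO genotype from BO × OO: 1/2 BO, 1/2 OO.
Crossing each possibility with the father AO and summing P(type AB): 1/2·1/4 + 1/2·0 = 1/8.
Similarly for Rh via the mother's Rh distribution: P(Rh+) = 1.
Independent loci: 1/8 × 1 = 1/8.

1/8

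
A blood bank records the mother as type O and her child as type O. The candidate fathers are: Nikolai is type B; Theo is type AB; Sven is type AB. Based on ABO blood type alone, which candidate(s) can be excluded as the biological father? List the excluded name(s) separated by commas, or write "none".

Theo, Sven

A candidate is excluded only if no genotype consistent with his phenotype could produce a type O child with a type O mother.
Theo (type AB): no genotype consistent with that phenotype can produce a type-O child with a type-O mother.
Sven (type AB): no genotype consistent with that phenotype can produce a type-O child with a type-O mother.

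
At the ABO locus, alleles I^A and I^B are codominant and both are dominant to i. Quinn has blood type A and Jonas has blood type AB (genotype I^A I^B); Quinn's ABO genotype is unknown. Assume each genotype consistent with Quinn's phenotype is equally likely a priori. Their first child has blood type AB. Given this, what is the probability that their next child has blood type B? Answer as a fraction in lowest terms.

Possible genotypes: Quinn ∈ {I^A I^A, I^A i}; Jonas ∈ {I^A I^B}.
Weight each parental genotype pair by prior × P(type-AB child):
  I^A I^A × I^A I^B: posterior weight 2/3; P(next child type B) = 0.
  I^A i × I^A I^B: posterior weight 1/3; P(next child type B) = 1/4.
Weighted sum = 1/12.

1/12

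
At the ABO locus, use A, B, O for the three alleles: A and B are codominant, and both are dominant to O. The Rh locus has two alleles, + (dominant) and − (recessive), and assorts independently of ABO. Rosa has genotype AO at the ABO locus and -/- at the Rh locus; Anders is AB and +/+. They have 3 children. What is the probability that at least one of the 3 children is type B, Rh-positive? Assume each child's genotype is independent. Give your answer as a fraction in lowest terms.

37/64

ABO cross AO × AB → 1/2 A, 1/4 B, 1/4 AB.
Rh cross -/- × +/+ → 1 Rh+; so P(type B, Rh-positive) = 1/4 × 1 = 1/4 per child.
P(none) = (3/4)^3 = 27/64; P(at least one) = 1 − 27/64 = 37/64.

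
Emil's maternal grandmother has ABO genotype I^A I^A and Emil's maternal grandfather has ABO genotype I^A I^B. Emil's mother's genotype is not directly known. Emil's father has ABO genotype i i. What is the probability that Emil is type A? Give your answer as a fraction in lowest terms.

3/4

Emil's mother's ABO genotype from I^A I^A × I^A I^B: 1/2 I^A I^A, 1/2 I^A I^B.
Crossing each possibility with the father i i and summing P(type A): 1/2·1 + 1/2·1/2 = 3/4.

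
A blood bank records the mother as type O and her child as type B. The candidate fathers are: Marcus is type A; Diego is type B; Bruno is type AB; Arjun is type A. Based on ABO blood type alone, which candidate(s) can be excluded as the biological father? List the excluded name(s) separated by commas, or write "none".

Marcus, Arjun

A candidate is excluded only if no genotype consistent with his phenotype could produce a type B child with a type O mother.
Marcus (type A): no genotype consistent with that phenotype can produce a type-B child with a type-O mother.
Arjun (type A): no genotype consistent with that phenotype can produce a type-B child with a type-O mother.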